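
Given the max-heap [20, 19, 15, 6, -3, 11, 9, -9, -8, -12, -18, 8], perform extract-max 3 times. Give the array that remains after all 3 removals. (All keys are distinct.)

extract-max #1 returns 20:
  remove root 20; move last element 8 to root → [8, 19, 15, 6, -3, 11, 9, -9, -8, -12, -18]
  8 vs larger child 19 at index 1, swap → [19, 8, 15, 6, -3, 11, 9, -9, -8, -12, -18]
extract-max #2 returns 19:
  remove root 19; move last element -18 to root → [-18, 8, 15, 6, -3, 11, 9, -9, -8, -12]
  -18 vs larger child 15 at index 2, swap → [15, 8, -18, 6, -3, 11, 9, -9, -8, -12]
  -18 vs larger child 11 at index 5, swap → [15, 8, 11, 6, -3, -18, 9, -9, -8, -12]
extract-max #3 returns 15:
  remove root 15; move last element -12 to root → [-12, 8, 11, 6, -3, -18, 9, -9, -8]
  -12 vs larger child 11 at index 2, swap → [11, 8, -12, 6, -3, -18, 9, -9, -8]
  -12 vs larger child 9 at index 6, swap → [11, 8, 9, 6, -3, -18, -12, -9, -8]

[11, 8, 9, 6, -3, -18, -12, -9, -8]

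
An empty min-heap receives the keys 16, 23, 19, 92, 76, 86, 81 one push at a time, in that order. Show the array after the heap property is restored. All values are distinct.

[16, 23, 19, 92, 76, 86, 81]

Insert 16:
  append 16 at index 0 → [16] (no swap needed)
Insert 23:
  append 23 at index 1 → [16, 23] (no swap needed)
Insert 19:
  append 19 at index 2 → [16, 23, 19] (no swap needed)
Insert 92:
  append 92 at index 3 → [16, 23, 19, 92] (no swap needed)
Insert 76:
  append 76 at index 4 → [16, 23, 19, 92, 76] (no swap needed)
Insert 86:
  append 86 at index 5 → [16, 23, 19, 92, 76, 86] (no swap needed)
Insert 81:
  append 81 at index 6 → [16, 23, 19, 92, 76, 86, 81] (no swap needed)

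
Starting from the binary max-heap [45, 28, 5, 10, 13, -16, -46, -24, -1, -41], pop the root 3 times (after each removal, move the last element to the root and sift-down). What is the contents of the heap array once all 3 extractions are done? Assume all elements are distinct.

[10, -1, 5, -24, -41, -16, -46]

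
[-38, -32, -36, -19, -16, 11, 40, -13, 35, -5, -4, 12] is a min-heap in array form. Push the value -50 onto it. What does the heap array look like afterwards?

[-50, -32, -38, -19, -16, -36, 40, -13, 35, -5, -4, 12, 11]

append -50 at index 12 → [-38, -32, -36, -19, -16, 11, 40, -13, 35, -5, -4, 12, -50]
-50 < parent 11 at index 5, swap → [-38, -32, -36, -19, -16, -50, 40, -13, 35, -5, -4, 12, 11]
-50 < parent -36 at index 2, swap → [-38, -32, -50, -19, -16, -36, 40, -13, 35, -5, -4, 12, 11]
-50 < parent -38 at index 0, swap → [-50, -32, -38, -19, -16, -36, 40, -13, 35, -5, -4, 12, 11]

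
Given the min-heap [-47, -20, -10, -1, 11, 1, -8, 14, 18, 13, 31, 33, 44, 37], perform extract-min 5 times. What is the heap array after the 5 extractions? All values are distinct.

[1, 11, 31, 14, 13, 33, 44, 37, 18]

extract-min #1 returns -47:
  remove root -47; move last element 37 to root → [37, -20, -10, -1, 11, 1, -8, 14, 18, 13, 31, 33, 44]
  37 vs smaller child -20 at index 1, swap → [-20, 37, -10, -1, 11, 1, -8, 14, 18, 13, 31, 33, 44]
  37 vs smaller child -1 at index 3, swap → [-20, -1, -10, 37, 11, 1, -8, 14, 18, 13, 31, 33, 44]
  37 vs smaller child 14 at index 7, swap → [-20, -1, -10, 14, 11, 1, -8, 37, 18, 13, 31, 33, 44]
extract-min #2 returns -20:
  remove root -20; move last element 44 to root → [44, -1, -10, 14, 11, 1, -8, 37, 18, 13, 31, 33]
  44 vs smaller child -10 at index 2, swap → [-10, -1, 44, 14, 11, 1, -8, 37, 18, 13, 31, 33]
  44 vs smaller child -8 at index 6, swap → [-10, -1, -8, 14, 11, 1, 44, 37, 18, 13, 31, 33]
extract-min #3 returns -10:
  remove root -10; move last element 33 to root → [33, -1, -8, 14, 11, 1, 44, 37, 18, 13, 31]
  33 vs smaller child -8 at index 2, swap → [-8, -1, 33, 14, 11, 1, 44, 37, 18, 13, 31]
  33 vs smaller child 1 at index 5, swap → [-8, -1, 1, 14, 11, 33, 44, 37, 18, 13, 31]
extract-min #4 returns -8:
  remove root -8; move last element 31 to root → [31, -1, 1, 14, 11, 33, 44, 37, 18, 13]
  31 vs smaller child -1 at index 1, swap → [-1, 31, 1, 14, 11, 33, 44, 37, 18, 13]
  31 vs smaller child 11 at index 4, swap → [-1, 11, 1, 14, 31, 33, 44, 37, 18, 13]
  31 vs only child 13 at index 9, swap → [-1, 11, 1, 14, 13, 33, 44, 37, 18, 31]
extract-min #5 returns -1:
  remove root -1; move last element 31 to root → [31, 11, 1, 14, 13, 33, 44, 37, 18]
  31 vs smaller child 1 at index 2, swap → [1, 11, 31, 14, 13, 33, 44, 37, 18]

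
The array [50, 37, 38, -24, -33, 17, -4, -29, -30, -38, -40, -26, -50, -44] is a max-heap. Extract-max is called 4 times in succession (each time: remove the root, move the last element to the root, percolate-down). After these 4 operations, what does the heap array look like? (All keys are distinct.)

extract-max #1 returns 50:
  remove root 50; move last element -44 to root → [-44, 37, 38, -24, -33, 17, -4, -29, -30, -38, -40, -26, -50]
  -44 vs larger child 38 at index 2, swap → [38, 37, -44, -24, -33, 17, -4, -29, -30, -38, -40, -26, -50]
  -44 vs larger child 17 at index 5, swap → [38, 37, 17, -24, -33, -44, -4, -29, -30, -38, -40, -26, -50]
  -44 vs larger child -26 at index 11, swap → [38, 37, 17, -24, -33, -26, -4, -29, -30, -38, -40, -44, -50]
extract-max #2 returns 38:
  remove root 38; move last element -50 to root → [-50, 37, 17, -24, -33, -26, -4, -29, -30, -38, -40, -44]
  -50 vs larger child 37 at index 1, swap → [37, -50, 17, -24, -33, -26, -4, -29, -30, -38, -40, -44]
  -50 vs larger child -24 at index 3, swap → [37, -24, 17, -50, -33, -26, -4, -29, -30, -38, -40, -44]
  -50 vs larger child -29 at index 7, swap → [37, -24, 17, -29, -33, -26, -4, -50, -30, -38, -40, -44]
extract-max #3 returns 37:
  remove root 37; move last element -44 to root → [-44, -24, 17, -29, -33, -26, -4, -50, -30, -38, -40]
  -44 vs larger child 17 at index 2, swap → [17, -24, -44, -29, -33, -26, -4, -50, -30, -38, -40]
  -44 vs larger child -4 at index 6, swap → [17, -24, -4, -29, -33, -26, -44, -50, -30, -38, -40]
extract-max #4 returns 17:
  remove root 17; move last element -40 to root → [-40, -24, -4, -29, -33, -26, -44, -50, -30, -38]
  -40 vs larger child -4 at index 2, swap → [-4, -24, -40, -29, -33, -26, -44, -50, -30, -38]
  -40 vs larger child -26 at index 5, swap → [-4, -24, -26, -29, -33, -40, -44, -50, -30, -38]

[-4, -24, -26, -29, -33, -40, -44, -50, -30, -38]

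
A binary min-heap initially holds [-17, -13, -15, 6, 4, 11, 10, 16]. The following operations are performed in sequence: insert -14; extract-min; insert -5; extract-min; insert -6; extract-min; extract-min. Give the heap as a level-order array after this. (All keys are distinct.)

insert -14:
  append -14 at index 8 → [-17, -13, -15, 6, 4, 11, 10, 16, -14]
  -14 < parent 6 at index 3, swap → [-17, -13, -15, -14, 4, 11, 10, 16, 6]
  -14 < parent -13 at index 1, swap → [-17, -14, -15, -13, 4, 11, 10, 16, 6]
extract-min → returns -17:
  remove root -17; move last element 6 to root → [6, -14, -15, -13, 4, 11, 10, 16]
  6 vs smaller child -15 at index 2, swap → [-15, -14, 6, -13, 4, 11, 10, 16]
insert -5:
  append -5 at index 8 → [-15, -14, 6, -13, 4, 11, 10, 16, -5] (no swap needed)
extract-min → returns -15:
  remove root -15; move last element -5 to root → [-5, -14, 6, -13, 4, 11, 10, 16]
  -5 vs smaller child -14 at index 1, swap → [-14, -5, 6, -13, 4, 11, 10, 16]
  -5 vs smaller child -13 at index 3, swap → [-14, -13, 6, -5, 4, 11, 10, 16]
insert -6:
  append -6 at index 8 → [-14, -13, 6, -5, 4, 11, 10, 16, -6]
  -6 < parent -5 at index 3, swap → [-14, -13, 6, -6, 4, 11, 10, 16, -5]
extract-min → returns -14:
  remove root -14; move last element -5 to root → [-5, -13, 6, -6, 4, 11, 10, 16]
  -5 vs smaller child -13 at index 1, swap → [-13, -5, 6, -6, 4, 11, 10, 16]
  -5 vs smaller child -6 at index 3, swap → [-13, -6, 6, -5, 4, 11, 10, 16]
extract-min → returns -13:
  remove root -13; move last element 16 to root → [16, -6, 6, -5, 4, 11, 10]
  16 vs smaller child -6 at index 1, swap → [-6, 16, 6, -5, 4, 11, 10]
  16 vs smaller child -5 at index 3, swap → [-6, -5, 6, 16, 4, 11, 10]

[-6, -5, 6, 16, 4, 11, 10]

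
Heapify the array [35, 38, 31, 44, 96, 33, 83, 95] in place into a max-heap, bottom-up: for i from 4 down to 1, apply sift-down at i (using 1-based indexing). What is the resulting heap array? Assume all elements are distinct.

[96, 95, 83, 44, 38, 33, 31, 35]

sift down from index 4:
  44 vs only child 95 at index 8, swap → [35, 38, 31, 95, 96, 33, 83, 44]
sift down from index 3:
  31 vs larger child 83 at index 7, swap → [35, 38, 83, 95, 96, 33, 31, 44]
sift down from index 2:
  38 vs larger child 96 at index 5, swap → [35, 96, 83, 95, 38, 33, 31, 44]
sift down from index 1:
  35 vs larger child 96 at index 2, swap → [96, 35, 83, 95, 38, 33, 31, 44]
  35 vs larger child 95 at index 4, swap → [96, 95, 83, 35, 38, 33, 31, 44]
  35 vs only child 44 at index 8, swap → [96, 95, 83, 44, 38, 33, 31, 35]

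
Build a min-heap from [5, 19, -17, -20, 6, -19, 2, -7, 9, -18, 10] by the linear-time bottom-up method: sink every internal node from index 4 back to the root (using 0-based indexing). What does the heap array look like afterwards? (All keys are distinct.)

sift down from index 4:
  6 vs smaller child -18 at index 9, swap → [5, 19, -17, -20, -18, -19, 2, -7, 9, 6, 10]
sift down from index 3: already satisfies heap property
sift down from index 2:
  -17 vs smaller child -19 at index 5, swap → [5, 19, -19, -20, -18, -17, 2, -7, 9, 6, 10]
sift down from index 1:
  19 vs smaller child -20 at index 3, swap → [5, -20, -19, 19, -18, -17, 2, -7, 9, 6, 10]
  19 vs smaller child -7 at index 7, swap → [5, -20, -19, -7, -18, -17, 2, 19, 9, 6, 10]
sift down from index 0:
  5 vs smaller child -20 at index 1, swap → [-20, 5, -19, -7, -18, -17, 2, 19, 9, 6, 10]
  5 vs smaller child -18 at index 4, swap → [-20, -18, -19, -7, 5, -17, 2, 19, 9, 6, 10]

[-20, -18, -19, -7, 5, -17, 2, 19, 9, 6, 10]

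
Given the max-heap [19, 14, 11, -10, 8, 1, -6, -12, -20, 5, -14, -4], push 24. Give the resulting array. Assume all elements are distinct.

[24, 14, 19, -10, 8, 11, -6, -12, -20, 5, -14, -4, 1]

append 24 at index 12 → [19, 14, 11, -10, 8, 1, -6, -12, -20, 5, -14, -4, 24]
24 > parent 1 at index 5, swap → [19, 14, 11, -10, 8, 24, -6, -12, -20, 5, -14, -4, 1]
24 > parent 11 at index 2, swap → [19, 14, 24, -10, 8, 11, -6, -12, -20, 5, -14, -4, 1]
24 > parent 19 at index 0, swap → [24, 14, 19, -10, 8, 11, -6, -12, -20, 5, -14, -4, 1]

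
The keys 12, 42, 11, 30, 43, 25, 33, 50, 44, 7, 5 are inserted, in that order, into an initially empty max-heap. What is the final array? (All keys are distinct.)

[50, 44, 33, 43, 30, 11, 25, 12, 42, 7, 5]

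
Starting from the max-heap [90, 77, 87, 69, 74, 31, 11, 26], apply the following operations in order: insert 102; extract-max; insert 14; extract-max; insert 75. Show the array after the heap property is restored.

[87, 77, 31, 75, 74, 14, 11, 26, 69]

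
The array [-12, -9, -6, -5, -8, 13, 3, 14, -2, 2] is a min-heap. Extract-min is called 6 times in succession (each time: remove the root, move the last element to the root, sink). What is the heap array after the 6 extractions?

extract-min #1 returns -12:
  remove root -12; move last element 2 to root → [2, -9, -6, -5, -8, 13, 3, 14, -2]
  2 vs smaller child -9 at index 1, swap → [-9, 2, -6, -5, -8, 13, 3, 14, -2]
  2 vs smaller child -8 at index 4, swap → [-9, -8, -6, -5, 2, 13, 3, 14, -2]
extract-min #2 returns -9:
  remove root -9; move last element -2 to root → [-2, -8, -6, -5, 2, 13, 3, 14]
  -2 vs smaller child -8 at index 1, swap → [-8, -2, -6, -5, 2, 13, 3, 14]
  -2 vs smaller child -5 at index 3, swap → [-8, -5, -6, -2, 2, 13, 3, 14]
extract-min #3 returns -8:
  remove root -8; move last element 14 to root → [14, -5, -6, -2, 2, 13, 3]
  14 vs smaller child -6 at index 2, swap → [-6, -5, 14, -2, 2, 13, 3]
  14 vs smaller child 3 at index 6, swap → [-6, -5, 3, -2, 2, 13, 14]
extract-min #4 returns -6:
  remove root -6; move last element 14 to root → [14, -5, 3, -2, 2, 13]
  14 vs smaller child -5 at index 1, swap → [-5, 14, 3, -2, 2, 13]
  14 vs smaller child -2 at index 3, swap → [-5, -2, 3, 14, 2, 13]
extract-min #5 returns -5:
  remove root -5; move last element 13 to root → [13, -2, 3, 14, 2]
  13 vs smaller child -2 at index 1, swap → [-2, 13, 3, 14, 2]
  13 vs smaller child 2 at index 4, swap → [-2, 2, 3, 14, 13]
extract-min #6 returns -2:
  remove root -2; move last element 13 to root → [13, 2, 3, 14]
  13 vs smaller child 2 at index 1, swap → [2, 13, 3, 14]

[2, 13, 3, 14]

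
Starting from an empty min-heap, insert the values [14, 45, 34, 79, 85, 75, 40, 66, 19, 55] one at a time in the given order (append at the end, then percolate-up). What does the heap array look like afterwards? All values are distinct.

Insert 14:
  append 14 at index 0 → [14] (no swap needed)
Insert 45:
  append 45 at index 1 → [14, 45] (no swap needed)
Insert 34:
  append 34 at index 2 → [14, 45, 34] (no swap needed)
Insert 79:
  append 79 at index 3 → [14, 45, 34, 79] (no swap needed)
Insert 85:
  append 85 at index 4 → [14, 45, 34, 79, 85] (no swap needed)
Insert 75:
  append 75 at index 5 → [14, 45, 34, 79, 85, 75] (no swap needed)
Insert 40:
  append 40 at index 6 → [14, 45, 34, 79, 85, 75, 40] (no swap needed)
Insert 66:
  append 66 at index 7 → [14, 45, 34, 79, 85, 75, 40, 66]
  66 < parent 79 at index 3, swap → [14, 45, 34, 66, 85, 75, 40, 79]
Insert 19:
  append 19 at index 8 → [14, 45, 34, 66, 85, 75, 40, 79, 19]
  19 < parent 66 at index 3, swap → [14, 45, 34, 19, 85, 75, 40, 79, 66]
  19 < parent 45 at index 1, swap → [14, 19, 34, 45, 85, 75, 40, 79, 66]
Insert 55:
  append 55 at index 9 → [14, 19, 34, 45, 85, 75, 40, 79, 66, 55]
  55 < parent 85 at index 4, swap → [14, 19, 34, 45, 55, 75, 40, 79, 66, 85]

[14, 19, 34, 45, 55, 75, 40, 79, 66, 85]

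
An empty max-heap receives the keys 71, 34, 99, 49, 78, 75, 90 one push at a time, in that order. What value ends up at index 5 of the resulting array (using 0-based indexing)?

71

Insert 71:
  append 71 at index 0 → [71] (no swap needed)
Insert 34:
  append 34 at index 1 → [71, 34] (no swap needed)
Insert 99:
  append 99 at index 2 → [71, 34, 99]
  99 > parent 71 at index 0, swap → [99, 34, 71]
Insert 49:
  append 49 at index 3 → [99, 34, 71, 49]
  49 > parent 34 at index 1, swap → [99, 49, 71, 34]
Insert 78:
  append 78 at index 4 → [99, 49, 71, 34, 78]
  78 > parent 49 at index 1, swap → [99, 78, 71, 34, 49]
Insert 75:
  append 75 at index 5 → [99, 78, 71, 34, 49, 75]
  75 > parent 71 at index 2, swap → [99, 78, 75, 34, 49, 71]
Insert 90:
  append 90 at index 6 → [99, 78, 75, 34, 49, 71, 90]
  90 > parent 75 at index 2, swap → [99, 78, 90, 34, 49, 71, 75]
resulting array: [99, 78, 90, 34, 49, 71, 75]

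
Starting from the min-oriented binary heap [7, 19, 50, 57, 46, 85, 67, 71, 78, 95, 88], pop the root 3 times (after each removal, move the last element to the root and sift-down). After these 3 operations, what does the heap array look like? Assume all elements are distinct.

extract-min #1 returns 7:
  remove root 7; move last element 88 to root → [88, 19, 50, 57, 46, 85, 67, 71, 78, 95]
  88 vs smaller child 19 at index 1, swap → [19, 88, 50, 57, 46, 85, 67, 71, 78, 95]
  88 vs smaller child 46 at index 4, swap → [19, 46, 50, 57, 88, 85, 67, 71, 78, 95]
extract-min #2 returns 19:
  remove root 19; move last element 95 to root → [95, 46, 50, 57, 88, 85, 67, 71, 78]
  95 vs smaller child 46 at index 1, swap → [46, 95, 50, 57, 88, 85, 67, 71, 78]
  95 vs smaller child 57 at index 3, swap → [46, 57, 50, 95, 88, 85, 67, 71, 78]
  95 vs smaller child 71 at index 7, swap → [46, 57, 50, 71, 88, 85, 67, 95, 78]
extract-min #3 returns 46:
  remove root 46; move last element 78 to root → [78, 57, 50, 71, 88, 85, 67, 95]
  78 vs smaller child 50 at index 2, swap → [50, 57, 78, 71, 88, 85, 67, 95]
  78 vs smaller child 67 at index 6, swap → [50, 57, 67, 71, 88, 85, 78, 95]

[50, 57, 67, 71, 88, 85, 78, 95]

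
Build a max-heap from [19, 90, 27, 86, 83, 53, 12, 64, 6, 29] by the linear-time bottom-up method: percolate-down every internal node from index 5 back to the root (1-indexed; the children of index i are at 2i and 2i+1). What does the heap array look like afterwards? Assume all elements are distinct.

[90, 86, 53, 64, 83, 27, 12, 19, 6, 29]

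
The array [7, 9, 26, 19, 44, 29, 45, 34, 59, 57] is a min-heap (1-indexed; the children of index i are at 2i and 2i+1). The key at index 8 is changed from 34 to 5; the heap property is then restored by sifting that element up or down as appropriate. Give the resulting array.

set index 8 from 34 to 5 → [7, 9, 26, 19, 44, 29, 45, 5, 59, 57]
5 < parent 19 at index 4, swap → [7, 9, 26, 5, 44, 29, 45, 19, 59, 57]
5 < parent 9 at index 2, swap → [7, 5, 26, 9, 44, 29, 45, 19, 59, 57]
5 < parent 7 at index 1, swap → [5, 7, 26, 9, 44, 29, 45, 19, 59, 57]

[5, 7, 26, 9, 44, 29, 45, 19, 59, 57]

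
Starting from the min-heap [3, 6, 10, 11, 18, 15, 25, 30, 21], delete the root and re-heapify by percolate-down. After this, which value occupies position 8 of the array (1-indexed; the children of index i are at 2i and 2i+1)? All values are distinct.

remove root 3; move last element 21 to root → [21, 6, 10, 11, 18, 15, 25, 30]
21 vs smaller child 6 at index 2, swap → [6, 21, 10, 11, 18, 15, 25, 30]
21 vs smaller child 11 at index 4, swap → [6, 11, 10, 21, 18, 15, 25, 30]
resulting array: [6, 11, 10, 21, 18, 15, 25, 30]

30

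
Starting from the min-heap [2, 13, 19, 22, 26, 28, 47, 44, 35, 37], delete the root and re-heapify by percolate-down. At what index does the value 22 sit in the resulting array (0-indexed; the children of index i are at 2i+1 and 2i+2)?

1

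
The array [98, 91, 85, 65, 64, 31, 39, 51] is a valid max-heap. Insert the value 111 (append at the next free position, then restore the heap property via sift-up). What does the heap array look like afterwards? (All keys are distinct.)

[111, 98, 85, 91, 64, 31, 39, 51, 65]

append 111 at index 8 → [98, 91, 85, 65, 64, 31, 39, 51, 111]
111 > parent 65 at index 3, swap → [98, 91, 85, 111, 64, 31, 39, 51, 65]
111 > parent 91 at index 1, swap → [98, 111, 85, 91, 64, 31, 39, 51, 65]
111 > parent 98 at index 0, swap → [111, 98, 85, 91, 64, 31, 39, 51, 65]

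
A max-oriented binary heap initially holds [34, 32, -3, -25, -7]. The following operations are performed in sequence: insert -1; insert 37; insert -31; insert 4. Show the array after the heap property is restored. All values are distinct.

[37, 32, 34, 4, -7, -3, -1, -31, -25]

insert -1:
  append -1 at index 5 → [34, 32, -3, -25, -7, -1]
  -1 > parent -3 at index 2, swap → [34, 32, -1, -25, -7, -3]
insert 37:
  append 37 at index 6 → [34, 32, -1, -25, -7, -3, 37]
  37 > parent -1 at index 2, swap → [34, 32, 37, -25, -7, -3, -1]
  37 > parent 34 at index 0, swap → [37, 32, 34, -25, -7, -3, -1]
insert -31:
  append -31 at index 7 → [37, 32, 34, -25, -7, -3, -1, -31] (no swap needed)
insert 4:
  append 4 at index 8 → [37, 32, 34, -25, -7, -3, -1, -31, 4]
  4 > parent -25 at index 3, swap → [37, 32, 34, 4, -7, -3, -1, -31, -25]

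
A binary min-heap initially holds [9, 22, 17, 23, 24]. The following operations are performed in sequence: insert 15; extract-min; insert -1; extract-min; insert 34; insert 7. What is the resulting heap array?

[7, 22, 15, 23, 24, 34, 17]

insert 15:
  append 15 at index 5 → [9, 22, 17, 23, 24, 15]
  15 < parent 17 at index 2, swap → [9, 22, 15, 23, 24, 17]
extract-min → returns 9:
  remove root 9; move last element 17 to root → [17, 22, 15, 23, 24]
  17 vs smaller child 15 at index 2, swap → [15, 22, 17, 23, 24]
insert -1:
  append -1 at index 5 → [15, 22, 17, 23, 24, -1]
  -1 < parent 17 at index 2, swap → [15, 22, -1, 23, 24, 17]
  -1 < parent 15 at index 0, swap → [-1, 22, 15, 23, 24, 17]
extract-min → returns -1:
  remove root -1; move last element 17 to root → [17, 22, 15, 23, 24]
  17 vs smaller child 15 at index 2, swap → [15, 22, 17, 23, 24]
insert 34:
  append 34 at index 5 → [15, 22, 17, 23, 24, 34] (no swap needed)
insert 7:
  append 7 at index 6 → [15, 22, 17, 23, 24, 34, 7]
  7 < parent 17 at index 2, swap → [15, 22, 7, 23, 24, 34, 17]
  7 < parent 15 at index 0, swap → [7, 22, 15, 23, 24, 34, 17]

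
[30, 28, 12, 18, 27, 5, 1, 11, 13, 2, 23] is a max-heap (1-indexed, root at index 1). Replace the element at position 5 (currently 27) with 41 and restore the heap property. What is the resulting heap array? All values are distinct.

[41, 30, 12, 18, 28, 5, 1, 11, 13, 2, 23]

set index 5 from 27 to 41 → [30, 28, 12, 18, 41, 5, 1, 11, 13, 2, 23]
41 > parent 28 at index 2, swap → [30, 41, 12, 18, 28, 5, 1, 11, 13, 2, 23]
41 > parent 30 at index 1, swap → [41, 30, 12, 18, 28, 5, 1, 11, 13, 2, 23]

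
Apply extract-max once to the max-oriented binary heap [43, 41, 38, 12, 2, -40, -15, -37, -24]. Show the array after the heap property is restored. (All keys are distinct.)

remove root 43; move last element -24 to root → [-24, 41, 38, 12, 2, -40, -15, -37]
-24 vs larger child 41 at index 1, swap → [41, -24, 38, 12, 2, -40, -15, -37]
-24 vs larger child 12 at index 3, swap → [41, 12, 38, -24, 2, -40, -15, -37]

[41, 12, 38, -24, 2, -40, -15, -37]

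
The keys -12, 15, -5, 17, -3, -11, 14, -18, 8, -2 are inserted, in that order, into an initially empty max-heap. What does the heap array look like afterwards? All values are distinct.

[17, 15, 14, 8, -2, -11, -5, -18, -12, -3]

Insert -12:
  append -12 at index 0 → [-12] (no swap needed)
Insert 15:
  append 15 at index 1 → [-12, 15]
  15 > parent -12 at index 0, swap → [15, -12]
Insert -5:
  append -5 at index 2 → [15, -12, -5] (no swap needed)
Insert 17:
  append 17 at index 3 → [15, -12, -5, 17]
  17 > parent -12 at index 1, swap → [15, 17, -5, -12]
  17 > parent 15 at index 0, swap → [17, 15, -5, -12]
Insert -3:
  append -3 at index 4 → [17, 15, -5, -12, -3] (no swap needed)
Insert -11:
  append -11 at index 5 → [17, 15, -5, -12, -3, -11] (no swap needed)
Insert 14:
  append 14 at index 6 → [17, 15, -5, -12, -3, -11, 14]
  14 > parent -5 at index 2, swap → [17, 15, 14, -12, -3, -11, -5]
Insert -18:
  append -18 at index 7 → [17, 15, 14, -12, -3, -11, -5, -18] (no swap needed)
Insert 8:
  append 8 at index 8 → [17, 15, 14, -12, -3, -11, -5, -18, 8]
  8 > parent -12 at index 3, swap → [17, 15, 14, 8, -3, -11, -5, -18, -12]
Insert -2:
  append -2 at index 9 → [17, 15, 14, 8, -3, -11, -5, -18, -12, -2]
  -2 > parent -3 at index 4, swap → [17, 15, 14, 8, -2, -11, -5, -18, -12, -3]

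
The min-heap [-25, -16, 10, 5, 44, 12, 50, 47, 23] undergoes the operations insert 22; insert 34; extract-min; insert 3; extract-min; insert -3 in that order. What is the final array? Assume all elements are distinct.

[-3, 3, 10, 23, 5, 12, 50, 47, 34, 44, 22]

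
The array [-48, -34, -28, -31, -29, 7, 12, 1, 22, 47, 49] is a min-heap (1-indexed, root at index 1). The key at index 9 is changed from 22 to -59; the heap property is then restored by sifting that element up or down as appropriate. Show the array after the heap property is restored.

[-59, -48, -28, -34, -29, 7, 12, 1, -31, 47, 49]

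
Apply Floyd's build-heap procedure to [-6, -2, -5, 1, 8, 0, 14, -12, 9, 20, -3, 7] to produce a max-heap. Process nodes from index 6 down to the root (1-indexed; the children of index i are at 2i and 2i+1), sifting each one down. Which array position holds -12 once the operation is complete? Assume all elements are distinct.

8

sift down from index 6:
  0 vs only child 7 at index 12, swap → [-6, -2, -5, 1, 8, 7, 14, -12, 9, 20, -3, 0]
sift down from index 5:
  8 vs larger child 20 at index 10, swap → [-6, -2, -5, 1, 20, 7, 14, -12, 9, 8, -3, 0]
sift down from index 4:
  1 vs larger child 9 at index 9, swap → [-6, -2, -5, 9, 20, 7, 14, -12, 1, 8, -3, 0]
sift down from index 3:
  -5 vs larger child 14 at index 7, swap → [-6, -2, 14, 9, 20, 7, -5, -12, 1, 8, -3, 0]
sift down from index 2:
  -2 vs larger child 20 at index 5, swap → [-6, 20, 14, 9, -2, 7, -5, -12, 1, 8, -3, 0]
  -2 vs larger child 8 at index 10, swap → [-6, 20, 14, 9, 8, 7, -5, -12, 1, -2, -3, 0]
sift down from index 1:
  -6 vs larger child 20 at index 2, swap → [20, -6, 14, 9, 8, 7, -5, -12, 1, -2, -3, 0]
  -6 vs larger child 9 at index 4, swap → [20, 9, 14, -6, 8, 7, -5, -12, 1, -2, -3, 0]
  -6 vs larger child 1 at index 9, swap → [20, 9, 14, 1, 8, 7, -5, -12, -6, -2, -3, 0]
resulting array: [20, 9, 14, 1, 8, 7, -5, -12, -6, -2, -3, 0]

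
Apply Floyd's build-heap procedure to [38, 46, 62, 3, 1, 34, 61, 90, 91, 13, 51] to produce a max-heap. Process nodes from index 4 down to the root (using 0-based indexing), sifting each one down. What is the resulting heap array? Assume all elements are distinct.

[91, 90, 62, 46, 51, 34, 61, 38, 3, 13, 1]

sift down from index 4:
  1 vs larger child 51 at index 10, swap → [38, 46, 62, 3, 51, 34, 61, 90, 91, 13, 1]
sift down from index 3:
  3 vs larger child 91 at index 8, swap → [38, 46, 62, 91, 51, 34, 61, 90, 3, 13, 1]
sift down from index 2: already satisfies heap property
sift down from index 1:
  46 vs larger child 91 at index 3, swap → [38, 91, 62, 46, 51, 34, 61, 90, 3, 13, 1]
  46 vs larger child 90 at index 7, swap → [38, 91, 62, 90, 51, 34, 61, 46, 3, 13, 1]
sift down from index 0:
  38 vs larger child 91 at index 1, swap → [91, 38, 62, 90, 51, 34, 61, 46, 3, 13, 1]
  38 vs larger child 90 at index 3, swap → [91, 90, 62, 38, 51, 34, 61, 46, 3, 13, 1]
  38 vs larger child 46 at index 7, swap → [91, 90, 62, 46, 51, 34, 61, 38, 3, 13, 1]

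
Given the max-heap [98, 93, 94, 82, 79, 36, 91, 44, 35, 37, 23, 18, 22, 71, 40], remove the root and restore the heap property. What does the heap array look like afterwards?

remove root 98; move last element 40 to root → [40, 93, 94, 82, 79, 36, 91, 44, 35, 37, 23, 18, 22, 71]
40 vs larger child 94 at index 2, swap → [94, 93, 40, 82, 79, 36, 91, 44, 35, 37, 23, 18, 22, 71]
40 vs larger child 91 at index 6, swap → [94, 93, 91, 82, 79, 36, 40, 44, 35, 37, 23, 18, 22, 71]
40 vs only child 71 at index 13, swap → [94, 93, 91, 82, 79, 36, 71, 44, 35, 37, 23, 18, 22, 40]

[94, 93, 91, 82, 79, 36, 71, 44, 35, 37, 23, 18, 22, 40]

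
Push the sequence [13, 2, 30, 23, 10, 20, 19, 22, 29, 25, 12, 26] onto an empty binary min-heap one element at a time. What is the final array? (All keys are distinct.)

Insert 13:
  append 13 at index 0 → [13] (no swap needed)
Insert 2:
  append 2 at index 1 → [13, 2]
  2 < parent 13 at index 0, swap → [2, 13]
Insert 30:
  append 30 at index 2 → [2, 13, 30] (no swap needed)
Insert 23:
  append 23 at index 3 → [2, 13, 30, 23] (no swap needed)
Insert 10:
  append 10 at index 4 → [2, 13, 30, 23, 10]
  10 < parent 13 at index 1, swap → [2, 10, 30, 23, 13]
Insert 20:
  append 20 at index 5 → [2, 10, 30, 23, 13, 20]
  20 < parent 30 at index 2, swap → [2, 10, 20, 23, 13, 30]
Insert 19:
  append 19 at index 6 → [2, 10, 20, 23, 13, 30, 19]
  19 < parent 20 at index 2, swap → [2, 10, 19, 23, 13, 30, 20]
Insert 22:
  append 22 at index 7 → [2, 10, 19, 23, 13, 30, 20, 22]
  22 < parent 23 at index 3, swap → [2, 10, 19, 22, 13, 30, 20, 23]
Insert 29:
  append 29 at index 8 → [2, 10, 19, 22, 13, 30, 20, 23, 29] (no swap needed)
Insert 25:
  append 25 at index 9 → [2, 10, 19, 22, 13, 30, 20, 23, 29, 25] (no swap needed)
Insert 12:
  append 12 at index 10 → [2, 10, 19, 22, 13, 30, 20, 23, 29, 25, 12]
  12 < parent 13 at index 4, swap → [2, 10, 19, 22, 12, 30, 20, 23, 29, 25, 13]
Insert 26:
  append 26 at index 11 → [2, 10, 19, 22, 12, 30, 20, 23, 29, 25, 13, 26]
  26 < parent 30 at index 5, swap → [2, 10, 19, 22, 12, 26, 20, 23, 29, 25, 13, 30]

[2, 10, 19, 22, 12, 26, 20, 23, 29, 25, 13, 30]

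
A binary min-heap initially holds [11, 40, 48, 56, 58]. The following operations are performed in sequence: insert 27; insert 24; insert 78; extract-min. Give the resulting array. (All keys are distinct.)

insert 27:
  append 27 at index 5 → [11, 40, 48, 56, 58, 27]
  27 < parent 48 at index 2, swap → [11, 40, 27, 56, 58, 48]
insert 24:
  append 24 at index 6 → [11, 40, 27, 56, 58, 48, 24]
  24 < parent 27 at index 2, swap → [11, 40, 24, 56, 58, 48, 27]
insert 78:
  append 78 at index 7 → [11, 40, 24, 56, 58, 48, 27, 78] (no swap needed)
extract-min → returns 11:
  remove root 11; move last element 78 to root → [78, 40, 24, 56, 58, 48, 27]
  78 vs smaller child 24 at index 2, swap → [24, 40, 78, 56, 58, 48, 27]
  78 vs smaller child 27 at index 6, swap → [24, 40, 27, 56, 58, 48, 78]

[24, 40, 27, 56, 58, 48, 78]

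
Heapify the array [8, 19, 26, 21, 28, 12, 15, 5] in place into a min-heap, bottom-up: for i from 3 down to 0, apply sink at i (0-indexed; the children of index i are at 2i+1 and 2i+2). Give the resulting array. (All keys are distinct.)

[5, 8, 12, 19, 28, 26, 15, 21]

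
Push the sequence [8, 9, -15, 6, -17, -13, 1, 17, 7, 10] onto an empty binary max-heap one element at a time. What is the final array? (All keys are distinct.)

[17, 10, 1, 8, 9, -15, -13, 6, 7, -17]

Insert 8:
  append 8 at index 0 → [8] (no swap needed)
Insert 9:
  append 9 at index 1 → [8, 9]
  9 > parent 8 at index 0, swap → [9, 8]
Insert -15:
  append -15 at index 2 → [9, 8, -15] (no swap needed)
Insert 6:
  append 6 at index 3 → [9, 8, -15, 6] (no swap needed)
Insert -17:
  append -17 at index 4 → [9, 8, -15, 6, -17] (no swap needed)
Insert -13:
  append -13 at index 5 → [9, 8, -15, 6, -17, -13]
  -13 > parent -15 at index 2, swap → [9, 8, -13, 6, -17, -15]
Insert 1:
  append 1 at index 6 → [9, 8, -13, 6, -17, -15, 1]
  1 > parent -13 at index 2, swap → [9, 8, 1, 6, -17, -15, -13]
Insert 17:
  append 17 at index 7 → [9, 8, 1, 6, -17, -15, -13, 17]
  17 > parent 6 at index 3, swap → [9, 8, 1, 17, -17, -15, -13, 6]
  17 > parent 8 at index 1, swap → [9, 17, 1, 8, -17, -15, -13, 6]
  17 > parent 9 at index 0, swap → [17, 9, 1, 8, -17, -15, -13, 6]
Insert 7:
  append 7 at index 8 → [17, 9, 1, 8, -17, -15, -13, 6, 7] (no swap needed)
Insert 10:
  append 10 at index 9 → [17, 9, 1, 8, -17, -15, -13, 6, 7, 10]
  10 > parent -17 at index 4, swap → [17, 9, 1, 8, 10, -15, -13, 6, 7, -17]
  10 > parent 9 at index 1, swap → [17, 10, 1, 8, 9, -15, -13, 6, 7, -17]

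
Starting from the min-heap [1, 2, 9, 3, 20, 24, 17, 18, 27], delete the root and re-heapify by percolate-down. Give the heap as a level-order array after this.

[2, 3, 9, 18, 20, 24, 17, 27]

remove root 1; move last element 27 to root → [27, 2, 9, 3, 20, 24, 17, 18]
27 vs smaller child 2 at index 1, swap → [2, 27, 9, 3, 20, 24, 17, 18]
27 vs smaller child 3 at index 3, swap → [2, 3, 9, 27, 20, 24, 17, 18]
27 vs only child 18 at index 7, swap → [2, 3, 9, 18, 20, 24, 17, 27]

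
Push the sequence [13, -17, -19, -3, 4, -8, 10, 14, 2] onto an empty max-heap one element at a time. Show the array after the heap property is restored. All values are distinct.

Insert 13:
  append 13 at index 0 → [13] (no swap needed)
Insert -17:
  append -17 at index 1 → [13, -17] (no swap needed)
Insert -19:
  append -19 at index 2 → [13, -17, -19] (no swap needed)
Insert -3:
  append -3 at index 3 → [13, -17, -19, -3]
  -3 > parent -17 at index 1, swap → [13, -3, -19, -17]
Insert 4:
  append 4 at index 4 → [13, -3, -19, -17, 4]
  4 > parent -3 at index 1, swap → [13, 4, -19, -17, -3]
Insert -8:
  append -8 at index 5 → [13, 4, -19, -17, -3, -8]
  -8 > parent -19 at index 2, swap → [13, 4, -8, -17, -3, -19]
Insert 10:
  append 10 at index 6 → [13, 4, -8, -17, -3, -19, 10]
  10 > parent -8 at index 2, swap → [13, 4, 10, -17, -3, -19, -8]
Insert 14:
  append 14 at index 7 → [13, 4, 10, -17, -3, -19, -8, 14]
  14 > parent -17 at index 3, swap → [13, 4, 10, 14, -3, -19, -8, -17]
  14 > parent 4 at index 1, swap → [13, 14, 10, 4, -3, -19, -8, -17]
  14 > parent 13 at index 0, swap → [14, 13, 10, 4, -3, -19, -8, -17]
Insert 2:
  append 2 at index 8 → [14, 13, 10, 4, -3, -19, -8, -17, 2] (no swap needed)

[14, 13, 10, 4, -3, -19, -8, -17, 2]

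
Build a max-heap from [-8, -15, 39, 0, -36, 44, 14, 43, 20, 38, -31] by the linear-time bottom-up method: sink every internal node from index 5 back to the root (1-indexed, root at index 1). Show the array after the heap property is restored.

sift down from index 5:
  -36 vs larger child 38 at index 10, swap → [-8, -15, 39, 0, 38, 44, 14, 43, 20, -36, -31]
sift down from index 4:
  0 vs larger child 43 at index 8, swap → [-8, -15, 39, 43, 38, 44, 14, 0, 20, -36, -31]
sift down from index 3:
  39 vs larger child 44 at index 6, swap → [-8, -15, 44, 43, 38, 39, 14, 0, 20, -36, -31]
sift down from index 2:
  -15 vs larger child 43 at index 4, swap → [-8, 43, 44, -15, 38, 39, 14, 0, 20, -36, -31]
  -15 vs larger child 20 at index 9, swap → [-8, 43, 44, 20, 38, 39, 14, 0, -15, -36, -31]
sift down from index 1:
  -8 vs larger child 44 at index 3, swap → [44, 43, -8, 20, 38, 39, 14, 0, -15, -36, -31]
  -8 vs larger child 39 at index 6, swap → [44, 43, 39, 20, 38, -8, 14, 0, -15, -36, -31]

[44, 43, 39, 20, 38, -8, 14, 0, -15, -36, -31]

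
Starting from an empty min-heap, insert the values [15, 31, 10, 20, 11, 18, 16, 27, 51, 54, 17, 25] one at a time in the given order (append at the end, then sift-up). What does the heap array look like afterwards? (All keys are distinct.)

[10, 11, 15, 27, 17, 18, 16, 31, 51, 54, 20, 25]

Insert 15:
  append 15 at index 0 → [15] (no swap needed)
Insert 31:
  append 31 at index 1 → [15, 31] (no swap needed)
Insert 10:
  append 10 at index 2 → [15, 31, 10]
  10 < parent 15 at index 0, swap → [10, 31, 15]
Insert 20:
  append 20 at index 3 → [10, 31, 15, 20]
  20 < parent 31 at index 1, swap → [10, 20, 15, 31]
Insert 11:
  append 11 at index 4 → [10, 20, 15, 31, 11]
  11 < parent 20 at index 1, swap → [10, 11, 15, 31, 20]
Insert 18:
  append 18 at index 5 → [10, 11, 15, 31, 20, 18] (no swap needed)
Insert 16:
  append 16 at index 6 → [10, 11, 15, 31, 20, 18, 16] (no swap needed)
Insert 27:
  append 27 at index 7 → [10, 11, 15, 31, 20, 18, 16, 27]
  27 < parent 31 at index 3, swap → [10, 11, 15, 27, 20, 18, 16, 31]
Insert 51:
  append 51 at index 8 → [10, 11, 15, 27, 20, 18, 16, 31, 51] (no swap needed)
Insert 54:
  append 54 at index 9 → [10, 11, 15, 27, 20, 18, 16, 31, 51, 54] (no swap needed)
Insert 17:
  append 17 at index 10 → [10, 11, 15, 27, 20, 18, 16, 31, 51, 54, 17]
  17 < parent 20 at index 4, swap → [10, 11, 15, 27, 17, 18, 16, 31, 51, 54, 20]
Insert 25:
  append 25 at index 11 → [10, 11, 15, 27, 17, 18, 16, 31, 51, 54, 20, 25] (no swap needed)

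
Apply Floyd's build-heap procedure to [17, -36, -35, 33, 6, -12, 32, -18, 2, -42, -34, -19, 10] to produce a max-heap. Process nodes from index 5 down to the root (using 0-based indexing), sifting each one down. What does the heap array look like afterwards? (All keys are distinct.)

[33, 17, 32, 2, 6, 10, -35, -18, -36, -42, -34, -19, -12]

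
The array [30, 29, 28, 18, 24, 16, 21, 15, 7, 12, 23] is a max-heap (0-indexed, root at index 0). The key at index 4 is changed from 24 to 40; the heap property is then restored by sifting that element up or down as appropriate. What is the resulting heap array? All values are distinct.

set index 4 from 24 to 40 → [30, 29, 28, 18, 40, 16, 21, 15, 7, 12, 23]
40 > parent 29 at index 1, swap → [30, 40, 28, 18, 29, 16, 21, 15, 7, 12, 23]
40 > parent 30 at index 0, swap → [40, 30, 28, 18, 29, 16, 21, 15, 7, 12, 23]

[40, 30, 28, 18, 29, 16, 21, 15, 7, 12, 23]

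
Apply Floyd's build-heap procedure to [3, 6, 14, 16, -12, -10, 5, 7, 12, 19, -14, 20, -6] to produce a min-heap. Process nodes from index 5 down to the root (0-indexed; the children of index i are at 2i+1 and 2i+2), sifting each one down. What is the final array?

[-14, -12, -10, 7, 3, -6, 5, 16, 12, 19, 6, 20, 14]

sift down from index 5: already satisfies heap property
sift down from index 4:
  -12 vs smaller child -14 at index 10, swap → [3, 6, 14, 16, -14, -10, 5, 7, 12, 19, -12, 20, -6]
sift down from index 3:
  16 vs smaller child 7 at index 7, swap → [3, 6, 14, 7, -14, -10, 5, 16, 12, 19, -12, 20, -6]
sift down from index 2:
  14 vs smaller child -10 at index 5, swap → [3, 6, -10, 7, -14, 14, 5, 16, 12, 19, -12, 20, -6]
  14 vs smaller child -6 at index 12, swap → [3, 6, -10, 7, -14, -6, 5, 16, 12, 19, -12, 20, 14]
sift down from index 1:
  6 vs smaller child -14 at index 4, swap → [3, -14, -10, 7, 6, -6, 5, 16, 12, 19, -12, 20, 14]
  6 vs smaller child -12 at index 10, swap → [3, -14, -10, 7, -12, -6, 5, 16, 12, 19, 6, 20, 14]
sift down from index 0:
  3 vs smaller child -14 at index 1, swap → [-14, 3, -10, 7, -12, -6, 5, 16, 12, 19, 6, 20, 14]
  3 vs smaller child -12 at index 4, swap → [-14, -12, -10, 7, 3, -6, 5, 16, 12, 19, 6, 20, 14]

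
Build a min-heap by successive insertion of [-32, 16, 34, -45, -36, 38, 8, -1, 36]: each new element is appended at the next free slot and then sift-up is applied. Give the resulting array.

[-45, -36, 8, -1, -32, 38, 34, 16, 36]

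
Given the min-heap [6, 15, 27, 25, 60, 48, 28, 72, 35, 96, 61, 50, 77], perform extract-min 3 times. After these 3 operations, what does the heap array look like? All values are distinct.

[27, 35, 28, 50, 60, 48, 61, 72, 77, 96]

extract-min #1 returns 6:
  remove root 6; move last element 77 to root → [77, 15, 27, 25, 60, 48, 28, 72, 35, 96, 61, 50]
  77 vs smaller child 15 at index 1, swap → [15, 77, 27, 25, 60, 48, 28, 72, 35, 96, 61, 50]
  77 vs smaller child 25 at index 3, swap → [15, 25, 27, 77, 60, 48, 28, 72, 35, 96, 61, 50]
  77 vs smaller child 35 at index 8, swap → [15, 25, 27, 35, 60, 48, 28, 72, 77, 96, 61, 50]
extract-min #2 returns 15:
  remove root 15; move last element 50 to root → [50, 25, 27, 35, 60, 48, 28, 72, 77, 96, 61]
  50 vs smaller child 25 at index 1, swap → [25, 50, 27, 35, 60, 48, 28, 72, 77, 96, 61]
  50 vs smaller child 35 at index 3, swap → [25, 35, 27, 50, 60, 48, 28, 72, 77, 96, 61]
extract-min #3 returns 25:
  remove root 25; move last element 61 to root → [61, 35, 27, 50, 60, 48, 28, 72, 77, 96]
  61 vs smaller child 27 at index 2, swap → [27, 35, 61, 50, 60, 48, 28, 72, 77, 96]
  61 vs smaller child 28 at index 6, swap → [27, 35, 28, 50, 60, 48, 61, 72, 77, 96]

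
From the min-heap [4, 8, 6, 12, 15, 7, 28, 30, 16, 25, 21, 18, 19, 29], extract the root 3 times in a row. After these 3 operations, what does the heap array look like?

[8, 12, 18, 16, 15, 19, 28, 30, 29, 25, 21]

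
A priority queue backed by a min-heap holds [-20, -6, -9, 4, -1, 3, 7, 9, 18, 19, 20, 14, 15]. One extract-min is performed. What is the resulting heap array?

remove root -20; move last element 15 to root → [15, -6, -9, 4, -1, 3, 7, 9, 18, 19, 20, 14]
15 vs smaller child -9 at index 2, swap → [-9, -6, 15, 4, -1, 3, 7, 9, 18, 19, 20, 14]
15 vs smaller child 3 at index 5, swap → [-9, -6, 3, 4, -1, 15, 7, 9, 18, 19, 20, 14]
15 vs only child 14 at index 11, swap → [-9, -6, 3, 4, -1, 14, 7, 9, 18, 19, 20, 15]

[-9, -6, 3, 4, -1, 14, 7, 9, 18, 19, 20, 15]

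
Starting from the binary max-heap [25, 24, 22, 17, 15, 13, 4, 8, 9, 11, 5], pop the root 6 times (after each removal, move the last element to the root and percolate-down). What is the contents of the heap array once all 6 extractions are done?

[11, 9, 4, 8, 5]

extract-max #1 returns 25:
  remove root 25; move last element 5 to root → [5, 24, 22, 17, 15, 13, 4, 8, 9, 11]
  5 vs larger child 24 at index 1, swap → [24, 5, 22, 17, 15, 13, 4, 8, 9, 11]
  5 vs larger child 17 at index 3, swap → [24, 17, 22, 5, 15, 13, 4, 8, 9, 11]
  5 vs larger child 9 at index 8, swap → [24, 17, 22, 9, 15, 13, 4, 8, 5, 11]
extract-max #2 returns 24:
  remove root 24; move last element 11 to root → [11, 17, 22, 9, 15, 13, 4, 8, 5]
  11 vs larger child 22 at index 2, swap → [22, 17, 11, 9, 15, 13, 4, 8, 5]
  11 vs larger child 13 at index 5, swap → [22, 17, 13, 9, 15, 11, 4, 8, 5]
extract-max #3 returns 22:
  remove root 22; move last element 5 to root → [5, 17, 13, 9, 15, 11, 4, 8]
  5 vs larger child 17 at index 1, swap → [17, 5, 13, 9, 15, 11, 4, 8]
  5 vs larger child 15 at index 4, swap → [17, 15, 13, 9, 5, 11, 4, 8]
extract-max #4 returns 17:
  remove root 17; move last element 8 to root → [8, 15, 13, 9, 5, 11, 4]
  8 vs larger child 15 at index 1, swap → [15, 8, 13, 9, 5, 11, 4]
  8 vs larger child 9 at index 3, swap → [15, 9, 13, 8, 5, 11, 4]
extract-max #5 returns 15:
  remove root 15; move last element 4 to root → [4, 9, 13, 8, 5, 11]
  4 vs larger child 13 at index 2, swap → [13, 9, 4, 8, 5, 11]
  4 vs only child 11 at index 5, swap → [13, 9, 11, 8, 5, 4]
extract-max #6 returns 13:
  remove root 13; move last element 4 to root → [4, 9, 11, 8, 5]
  4 vs larger child 11 at index 2, swap → [11, 9, 4, 8, 5]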